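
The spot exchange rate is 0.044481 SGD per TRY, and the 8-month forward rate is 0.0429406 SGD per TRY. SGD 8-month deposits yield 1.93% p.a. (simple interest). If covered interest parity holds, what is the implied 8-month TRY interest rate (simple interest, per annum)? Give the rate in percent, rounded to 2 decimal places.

7.38%

T = 8/12 years.
By CIP, F/S equals the SGD-to-TRY growth ratio: 0.0429406/0.044481 = 0.9653695.
The SGD side grows by 1 + 0.0193×8/12 = 1.0128667.
That pins the TRY growth at 1.0492011.
(1.0492011 − 1)/T = 0.073802, i.e. 7.38%.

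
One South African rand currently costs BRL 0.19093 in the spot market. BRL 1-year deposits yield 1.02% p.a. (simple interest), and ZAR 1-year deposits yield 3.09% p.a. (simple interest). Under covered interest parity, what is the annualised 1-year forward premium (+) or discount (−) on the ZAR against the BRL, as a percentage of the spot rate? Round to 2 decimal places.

-2.01%

T = 1 year.
No-arbitrage forward: 0.19093 × 1.010200 / 1.030900 = 0.18709621 BRL/ZAR.
Annualised premium = (F − S)/S × (1/T) = (0.18709621 − 0.19093)/0.19093 ÷ 1 = -2.01%.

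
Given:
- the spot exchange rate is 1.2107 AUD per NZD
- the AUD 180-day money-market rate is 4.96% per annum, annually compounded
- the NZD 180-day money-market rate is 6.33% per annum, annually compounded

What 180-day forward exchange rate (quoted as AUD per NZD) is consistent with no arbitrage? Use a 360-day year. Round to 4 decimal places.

T = 180/360 years.
Growth of 1 AUD over T: (1 + 0.0496)^(180/360) = 1.0244999.
NZD accumulates by (1 + 0.0633)^(180/360) = 1.0311644.
CIP: F = S · (grow AUD)/(grow NZD) = 1.2107 × 1.0244999/1.0311644 = 1.202875 AUD per NZD.

1.2029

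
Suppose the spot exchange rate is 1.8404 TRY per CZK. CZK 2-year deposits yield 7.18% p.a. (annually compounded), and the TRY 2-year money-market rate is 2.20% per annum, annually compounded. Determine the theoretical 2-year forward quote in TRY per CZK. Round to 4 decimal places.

1.6733

T = 2 years.
TRY accumulates by (1 + 0.0220)^2 = 1.044484.
CZK accumulates by (1 + 0.0718)^2 = 1.1487552.
So F = 1.8404 × 1.044484 / 1.1487552 = 1.673349 (TRY/CZK).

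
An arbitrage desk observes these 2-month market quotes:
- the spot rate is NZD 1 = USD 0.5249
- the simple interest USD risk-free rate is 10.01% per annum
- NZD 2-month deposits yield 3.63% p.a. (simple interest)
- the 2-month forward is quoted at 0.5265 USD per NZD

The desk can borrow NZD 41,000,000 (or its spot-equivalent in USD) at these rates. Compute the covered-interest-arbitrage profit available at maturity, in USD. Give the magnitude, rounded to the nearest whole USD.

T = 2/12 years.
Route A — deposit NZD, sell forward: 41,000,000 × 1.006050 × 0.5265 = USD 21,717,098.33.
Route B — convert at spot, deposit USD: 41,000,000 × 0.5249 × 1.0166833333 = USD 21,879,940.35.
The quoted forward undervalues NZD, so borrow NZD, convert to USD at spot, deposit the USD at 10.01%, and buy NZD forward at 0.5265 to cover the loan.
Arbitrage profit = |21,717,098.33 − 21,879,940.35| = USD 162,842.

USD 162,842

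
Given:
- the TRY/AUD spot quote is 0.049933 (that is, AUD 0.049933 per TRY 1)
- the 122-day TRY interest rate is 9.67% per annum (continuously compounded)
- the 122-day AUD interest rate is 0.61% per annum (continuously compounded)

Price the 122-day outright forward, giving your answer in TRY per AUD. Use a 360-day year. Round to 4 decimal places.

T = 122/360 years.
AUD growth factor: e^(0.0061×122/360) = 1.00206936.
Growth of 1 TRY over T: e^(0.0967×122/360) = 1.03331342.
So F = 0.049933 × 1.00206936 / 1.03331342 = 0.048423187 (AUD/TRY).
Invert for TRY per AUD: 1 / 0.048423187 = 20.6513.

20.6513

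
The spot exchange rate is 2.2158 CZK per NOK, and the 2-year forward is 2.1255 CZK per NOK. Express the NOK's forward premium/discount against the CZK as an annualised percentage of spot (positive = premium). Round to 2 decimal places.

-2.04%

T = 2 years.
(F − S)/S = (2.1255 − 2.2158)/2.2158 = -0.0407528.
Annualise by dividing by T: -0.0407528 / 2 = -0.020376 → -2.04%.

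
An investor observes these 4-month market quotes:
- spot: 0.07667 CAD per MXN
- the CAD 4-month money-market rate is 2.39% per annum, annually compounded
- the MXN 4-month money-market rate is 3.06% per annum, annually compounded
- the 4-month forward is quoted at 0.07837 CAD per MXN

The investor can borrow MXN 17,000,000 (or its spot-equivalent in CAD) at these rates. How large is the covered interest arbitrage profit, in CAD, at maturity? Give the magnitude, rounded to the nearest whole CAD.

T = 4/12 years.
Invest the MXN and cover forward: 17,000,000 × 1.010097693 × 0.07837 = CAD 1,345,743.06.
Convert at spot and invest in CAD: 17,000,000 × 0.07667 × 1.007904028 = CAD 1,313,692.03.
The quoted forward overvalues MXN, so borrow CAD, buy MXN at spot, deposit the MXN at 3.06%, and sell the proceeds forward at 0.07837.
Arbitrage profit = |1,345,743.06 − 1,313,692.03| = CAD 32,051.

CAD 32,051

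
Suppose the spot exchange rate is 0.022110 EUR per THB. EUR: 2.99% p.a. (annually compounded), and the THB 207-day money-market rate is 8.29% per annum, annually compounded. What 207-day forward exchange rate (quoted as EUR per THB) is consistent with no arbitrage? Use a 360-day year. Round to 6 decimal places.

0.021481

T = 207/360 years.
EUR growth factor: (1 + 0.0299)^(207/360) = 1.0170848.
THB accumulates by (1 + 0.0829)^(207/360) = 1.0468593.
Forward (EUR per THB) = 0.02211 × 1.0170848 / 1.0468593 = 0.02148115.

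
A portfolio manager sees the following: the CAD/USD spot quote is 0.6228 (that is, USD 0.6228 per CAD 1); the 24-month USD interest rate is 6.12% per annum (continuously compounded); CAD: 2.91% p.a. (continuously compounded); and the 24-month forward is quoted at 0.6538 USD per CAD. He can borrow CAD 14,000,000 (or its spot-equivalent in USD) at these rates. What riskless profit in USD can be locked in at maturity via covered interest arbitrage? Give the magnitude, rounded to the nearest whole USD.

T = 2 years.
Keep in CAD, deliver into the forward: 14,000,000·1.05992696·0.6538 = USD 9,701,723.45.
Swap to USD now, deposit: 14,000,000·0.6228·1.130206094 = USD 9,854,492.97.
The quoted forward undervalues CAD, so borrow CAD, convert to USD at spot, deposit the USD at 6.12%, and buy CAD forward at 0.6538 to cover the loan.
Profit = 9,854,492.97 − 9,701,723.45 = USD 152,770.

USD 152,770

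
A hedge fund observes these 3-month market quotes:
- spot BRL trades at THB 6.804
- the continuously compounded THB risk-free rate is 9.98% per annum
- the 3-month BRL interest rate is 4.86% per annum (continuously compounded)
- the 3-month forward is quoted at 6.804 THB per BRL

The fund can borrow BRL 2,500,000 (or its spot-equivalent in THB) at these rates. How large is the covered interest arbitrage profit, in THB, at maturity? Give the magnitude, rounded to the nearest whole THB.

THB 221,806

T = 3/12 years.
Invest the BRL and cover forward: 2,500,000 × 1.0122241111 × 6.804 = THB 17,217,932.13.
Convert at spot and invest in THB: 2,500,000 × 6.804 × 1.0252638561 = THB 17,439,738.19.
The quoted forward undervalues BRL, so borrow BRL, convert to THB at spot, deposit the THB at 9.98%, and buy BRL forward at 6.804 to cover the loan.
The gap between the two covered legs is THB 221,806.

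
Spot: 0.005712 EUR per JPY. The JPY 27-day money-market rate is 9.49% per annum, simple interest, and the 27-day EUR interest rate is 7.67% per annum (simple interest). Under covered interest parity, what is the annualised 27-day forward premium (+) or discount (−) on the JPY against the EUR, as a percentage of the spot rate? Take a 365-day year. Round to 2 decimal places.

-1.81%

T = 27/365 years.
F = S · g_EUR/g_JPY = 0.005712 × 1.0056737/1.007020 = 0.005704364.
(F − S)/S ÷ T = (0.005704364 − 0.005712)/0.005712/(27/365) = -0.018072 → -1.81%.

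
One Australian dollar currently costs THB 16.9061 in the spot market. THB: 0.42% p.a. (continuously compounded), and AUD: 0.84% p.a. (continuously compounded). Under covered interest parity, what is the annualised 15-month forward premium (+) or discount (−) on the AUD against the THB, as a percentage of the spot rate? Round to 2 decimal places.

-0.42%

T = 15/12 years.
No-arbitrage forward: 16.9061 × 1.0052638 / 1.0105553 = 16.8175758 THB/AUD.
(F − S)/S ÷ T = (16.8175758 − 16.9061)/16.9061/(15/12) = -0.004189 → -0.42%.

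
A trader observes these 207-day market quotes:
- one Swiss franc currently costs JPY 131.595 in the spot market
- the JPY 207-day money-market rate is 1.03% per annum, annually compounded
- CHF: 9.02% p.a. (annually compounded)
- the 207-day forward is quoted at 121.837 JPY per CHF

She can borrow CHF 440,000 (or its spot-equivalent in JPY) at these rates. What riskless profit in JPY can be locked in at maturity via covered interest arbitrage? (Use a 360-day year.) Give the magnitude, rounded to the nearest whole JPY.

T = 207/360 years.
Invest the CHF and cover forward: 440,000 × 1.0509112766 × 121.837 = JPY 56,337,545.97.
Convert at spot and invest in JPY: 440,000 × 131.595 × 1.0059096002 = JPY 58,243,976.49.
The quoted forward undervalues CHF, so borrow CHF, convert to JPY at spot, deposit the JPY at 1.03%, and buy CHF forward at 121.837 to cover the loan.
The gap between the two covered legs is JPY 1,906,431.

JPY 1,906,431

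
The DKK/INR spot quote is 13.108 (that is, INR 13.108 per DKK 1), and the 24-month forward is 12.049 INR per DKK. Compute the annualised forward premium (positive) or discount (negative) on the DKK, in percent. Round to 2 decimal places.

T = 2 years.
DKK trades forward at -8.07904% vs spot over the period.
Per annum: -0.0807904 / 2 = -0.040395 = -4.04%.

-4.04%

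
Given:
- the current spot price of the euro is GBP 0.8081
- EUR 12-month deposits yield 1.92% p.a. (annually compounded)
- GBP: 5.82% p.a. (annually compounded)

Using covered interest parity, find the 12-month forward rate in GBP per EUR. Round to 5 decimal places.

0.83902

T = 1 year.
Growth of 1 GBP over T: (1 + 0.0582)^1 = 1.058200.
EUR accumulates by (1 + 0.0192)^1 = 1.019200.
Forward (GBP per EUR) = 0.8081 × 1.058200 / 1.019200 = 0.8390222.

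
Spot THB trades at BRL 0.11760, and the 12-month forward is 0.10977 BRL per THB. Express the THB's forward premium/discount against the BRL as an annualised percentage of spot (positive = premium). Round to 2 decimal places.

-6.66%

T = 1 year.
Period premium: (0.10977 − 0.1176)/0.1176 = -0.0665816.
×(1/T) gives -6.66% p.a.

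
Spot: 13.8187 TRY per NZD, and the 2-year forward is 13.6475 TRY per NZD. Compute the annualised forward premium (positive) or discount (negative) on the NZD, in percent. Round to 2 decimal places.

-0.62%

T = 2 years.
(F − S)/S = (13.6475 − 13.8187)/13.8187 = -0.0123890.
×(1/T) gives -0.62% p.a.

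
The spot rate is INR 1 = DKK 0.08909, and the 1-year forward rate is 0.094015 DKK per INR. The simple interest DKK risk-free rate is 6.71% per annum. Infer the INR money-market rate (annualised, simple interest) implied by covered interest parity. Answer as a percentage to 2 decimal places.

T = 1 year.
F/S = 0.094015/0.08909 = 1.0552812 = (growth of DKK) / (growth of INR).
The DKK side grows by 1 + 0.0671×1 = 1.067100.
That pins the INR growth at 1.0111997.
(1.0111997 − 1)/T = 0.011200, i.e. 1.12%.

1.12%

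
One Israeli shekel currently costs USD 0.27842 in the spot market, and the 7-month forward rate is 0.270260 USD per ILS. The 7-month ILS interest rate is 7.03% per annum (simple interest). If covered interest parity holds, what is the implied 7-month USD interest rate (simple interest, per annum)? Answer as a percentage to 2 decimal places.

1.80%

T = 7/12 years.
By CIP, F/S equals the USD-to-ILS growth ratio: 0.27026/0.27842 = 0.9706918.
The ILS side grows by 1 + 0.0703×7/12 = 1.0410083.
So the USD growth factor = 1.0104982.
(1.0104982 − 1)/T = 0.017997, i.e. 1.80%.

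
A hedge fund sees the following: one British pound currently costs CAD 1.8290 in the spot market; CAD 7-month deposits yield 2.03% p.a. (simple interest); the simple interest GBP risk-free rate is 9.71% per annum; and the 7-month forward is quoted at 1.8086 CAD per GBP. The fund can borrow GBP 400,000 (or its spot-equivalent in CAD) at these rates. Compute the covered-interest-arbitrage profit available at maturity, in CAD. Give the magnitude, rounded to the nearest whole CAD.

T = 7/12 years.
Keep in GBP, deliver into the forward: 400,000·1.05664167·1.8086 = CAD 764,416.85.
Swap to CAD now, deposit: 400,000·1.8290·1.01184167 = CAD 740,263.37.
The quoted forward overvalues GBP, so borrow CAD, buy GBP at spot, deposit the GBP at 9.71%, and sell the proceeds forward at 1.8086.
Arbitrage profit = |764,416.85 − 740,263.37| = CAD 24,153.

CAD 24,153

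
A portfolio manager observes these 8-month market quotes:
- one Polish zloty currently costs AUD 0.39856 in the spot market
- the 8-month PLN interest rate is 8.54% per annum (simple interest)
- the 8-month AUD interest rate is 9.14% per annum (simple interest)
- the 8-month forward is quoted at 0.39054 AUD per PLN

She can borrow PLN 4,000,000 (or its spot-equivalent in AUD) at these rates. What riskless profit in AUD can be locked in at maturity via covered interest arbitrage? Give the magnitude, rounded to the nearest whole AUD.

T = 8/12 years.
Invest the PLN and cover forward: 4,000,000 × 1.056933333 × 0.39054 = AUD 1,651,098.98.
Convert at spot and invest in AUD: 4,000,000 × 0.39856 × 1.060933333 = AUD 1,691,382.36.
The quoted forward undervalues PLN, so borrow PLN, convert to AUD at spot, deposit the AUD at 9.14%, and buy PLN forward at 0.39054 to cover the loan.
Arbitrage profit = |1,651,098.98 − 1,691,382.36| = AUD 40,283.

AUD 40,283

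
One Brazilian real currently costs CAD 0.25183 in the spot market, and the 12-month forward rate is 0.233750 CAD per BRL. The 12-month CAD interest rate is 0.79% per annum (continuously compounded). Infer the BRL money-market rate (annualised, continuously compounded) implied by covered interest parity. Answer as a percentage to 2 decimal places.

T = 1 year.
F/S = 0.23375/0.25183 = 0.9282055 = (growth of CAD) / (growth of BRL).
CAD growth factor: e^(0.0079×1) = 1.0079313.
So the BRL growth factor = 1.0858924.
r = ln(1.0858924)/1 = 0.082402 → 8.24%.

8.24%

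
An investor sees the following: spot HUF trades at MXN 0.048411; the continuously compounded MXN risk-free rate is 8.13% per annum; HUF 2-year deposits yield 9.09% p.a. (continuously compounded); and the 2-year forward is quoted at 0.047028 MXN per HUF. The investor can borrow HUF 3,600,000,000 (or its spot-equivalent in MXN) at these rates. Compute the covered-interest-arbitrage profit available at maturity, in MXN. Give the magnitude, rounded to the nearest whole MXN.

MXN 1,996,419

T = 2 years.
Keep in HUF, deliver into the forward: 3,600,000,000·1.19937429503·0.047028 = MXN 203,055,027.65.
Swap to MXN now, deposit: 3,600,000,000·0.048411·1.17656596916 = MXN 205,051,446.48.
The quoted forward undervalues HUF, so borrow HUF, convert to MXN at spot, deposit the MXN at 8.13%, and buy HUF forward at 0.047028 to cover the loan.
Profit = 205,051,446.48 − 203,055,027.65 = MXN 1,996,419.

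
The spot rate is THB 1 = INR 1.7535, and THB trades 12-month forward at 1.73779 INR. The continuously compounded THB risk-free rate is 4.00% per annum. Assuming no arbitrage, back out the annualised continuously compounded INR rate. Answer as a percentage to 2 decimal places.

T = 1 year.
By CIP, F/S equals the INR-to-THB growth ratio: 1.73779/1.7535 = 0.9910408.
The THB side grows by e^(0.0400×1) = 1.0408108.
That pins the INR growth at 1.031486.
r = ln(1.031486)/1 = 0.031000 → 3.10%.

3.10%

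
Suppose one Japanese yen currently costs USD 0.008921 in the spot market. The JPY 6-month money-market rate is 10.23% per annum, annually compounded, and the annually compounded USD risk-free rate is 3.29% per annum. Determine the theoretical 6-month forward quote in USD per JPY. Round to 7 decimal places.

0.0086356

T = 6/12 years.
Growth of 1 USD over T: (1 + 0.0329)^(6/12) = 1.0163169.
JPY growth factor: (1 + 0.1023)^(6/12) = 1.0499048.
CIP: F = S · (grow USD)/(grow JPY) = 0.008921 × 1.0163169/1.0499048 = 0.008635605 USD per JPY.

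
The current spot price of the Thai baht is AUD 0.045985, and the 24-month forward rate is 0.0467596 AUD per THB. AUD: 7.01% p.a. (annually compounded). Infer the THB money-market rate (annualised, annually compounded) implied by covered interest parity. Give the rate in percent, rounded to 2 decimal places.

6.12%

T = 2 years.
F/S = 0.0467596/0.045985 = 1.0168446 = (growth of AUD) / (growth of THB).
AUD growth factor: (1 + 0.0701)^2 = 1.145114.
That pins the THB growth at 1.1261445.
r = 1.1261445^(1/2) − 1 = 0.061200 → 6.12%.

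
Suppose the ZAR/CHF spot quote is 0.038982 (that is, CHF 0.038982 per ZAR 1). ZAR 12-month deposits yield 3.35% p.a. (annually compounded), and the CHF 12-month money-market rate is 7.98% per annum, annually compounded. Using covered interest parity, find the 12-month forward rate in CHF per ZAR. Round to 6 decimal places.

T = 1 year.
CHF growth factor: (1 + 0.0798)^1 = 1.079800.
ZAR accumulates by (1 + 0.0335)^1 = 1.033500.
So F = 0.038982 × 1.079800 / 1.033500 = 0.04072836 (CHF/ZAR).

0.040728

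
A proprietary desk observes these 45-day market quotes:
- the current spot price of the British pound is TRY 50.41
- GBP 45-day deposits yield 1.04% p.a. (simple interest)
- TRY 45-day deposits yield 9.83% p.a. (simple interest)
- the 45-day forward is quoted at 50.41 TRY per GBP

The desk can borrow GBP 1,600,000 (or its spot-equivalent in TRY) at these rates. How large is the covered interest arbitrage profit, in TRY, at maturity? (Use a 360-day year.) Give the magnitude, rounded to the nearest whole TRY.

T = 45/360 years.
Invest the GBP and cover forward: 1,600,000 × 1.001300 × 50.41 = TRY 80,760,852.80.
Convert at spot and invest in TRY: 1,600,000 × 50.41 × 1.0122875 = TRY 81,647,060.60.
The quoted forward undervalues GBP, so borrow GBP, convert to TRY at spot, deposit the TRY at 9.83%, and buy GBP forward at 50.41 to cover the loan.
Profit = 81,647,060.60 − 80,760,852.80 = TRY 886,208.

TRY 886,208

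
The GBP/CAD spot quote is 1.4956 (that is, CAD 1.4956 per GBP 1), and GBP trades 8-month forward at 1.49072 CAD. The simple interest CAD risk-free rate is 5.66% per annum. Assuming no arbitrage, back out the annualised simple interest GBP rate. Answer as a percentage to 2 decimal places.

6.17%

T = 8/12 years.
F/S = 1.49072/1.4956 = 0.9967371 = (growth of CAD) / (growth of GBP).
CAD growth factor: 1 + 0.0566×8/12 = 1.0377333.
So the GBP growth factor = 1.0411304.
r = (1.0411304 − 1)/(8/12) = 0.061696 → 6.17%.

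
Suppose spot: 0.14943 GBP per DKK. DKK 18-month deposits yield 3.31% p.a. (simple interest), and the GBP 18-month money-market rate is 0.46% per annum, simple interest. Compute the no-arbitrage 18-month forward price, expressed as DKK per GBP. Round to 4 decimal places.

T = 18/12 years.
Growth of 1 GBP over T: 1 + 0.0046×18/12 = 1.006900.
DKK accumulates by 1 + 0.0331×18/12 = 1.049650.
So F = 0.14943 × 1.006900 / 1.049650 = 0.1433440 (GBP/DKK).
Invert for DKK per GBP: 1 / 0.1433440 = 6.9762.

6.9762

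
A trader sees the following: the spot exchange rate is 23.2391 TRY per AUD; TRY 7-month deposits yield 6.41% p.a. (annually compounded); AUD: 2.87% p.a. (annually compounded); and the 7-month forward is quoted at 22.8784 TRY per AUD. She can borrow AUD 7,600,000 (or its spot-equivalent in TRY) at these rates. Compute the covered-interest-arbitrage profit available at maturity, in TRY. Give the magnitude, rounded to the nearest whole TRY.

TRY 6,365,911

T = 7/12 years.
Invest the AUD and cover forward: 7,600,000 × 1.01664289903 × 22.8784 = TRY 176,769,638.05.
Convert at spot and invest in TRY: 7,600,000 × 23.2391 × 1.03690688584 = TRY 183,135,549.36.
The quoted forward undervalues AUD, so borrow AUD, convert to TRY at spot, deposit the TRY at 6.41%, and buy AUD forward at 22.8784 to cover the loan.
Profit = 183,135,549.36 − 176,769,638.05 = TRY 6,365,911.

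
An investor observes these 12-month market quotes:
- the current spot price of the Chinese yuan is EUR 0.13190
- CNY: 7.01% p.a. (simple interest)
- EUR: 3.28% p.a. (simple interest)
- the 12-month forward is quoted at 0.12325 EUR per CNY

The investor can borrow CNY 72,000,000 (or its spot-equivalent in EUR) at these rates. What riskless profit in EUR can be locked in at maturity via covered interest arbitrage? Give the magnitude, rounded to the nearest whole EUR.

T = 1 year.
Keep in CNY, deliver into the forward: 72,000,000·1.070100·0.12325 = EUR 9,496,067.40.
Swap to EUR now, deposit: 72,000,000·0.13190·1.032800 = EUR 9,808,295.04.
The quoted forward undervalues CNY, so borrow CNY, convert to EUR at spot, deposit the EUR at 3.28%, and buy CNY forward at 0.12325 to cover the loan.
The gap between the two covered legs is EUR 312,228.

EUR 312,228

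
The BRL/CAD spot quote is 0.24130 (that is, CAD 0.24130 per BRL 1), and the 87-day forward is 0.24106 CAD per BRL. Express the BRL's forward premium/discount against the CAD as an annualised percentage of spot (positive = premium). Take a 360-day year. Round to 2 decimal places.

-0.41%

T = 87/360 years.
BRL trades forward at -0.09946% vs spot over the period.
×(1/T) gives -0.41% p.a.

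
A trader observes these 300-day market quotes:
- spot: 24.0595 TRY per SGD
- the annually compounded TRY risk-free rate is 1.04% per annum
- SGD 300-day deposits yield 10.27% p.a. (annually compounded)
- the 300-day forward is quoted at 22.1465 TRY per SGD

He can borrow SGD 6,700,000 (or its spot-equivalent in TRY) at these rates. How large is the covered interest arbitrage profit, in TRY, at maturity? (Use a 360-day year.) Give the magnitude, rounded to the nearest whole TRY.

T = 300/360 years.
Keep in SGD, deliver into the forward: 6,700,000·1.0848786074·22.1465 = TRY 160,975,969.33.
Swap to TRY now, deposit: 6,700,000·24.0595·1.00865918576 = TRY 162,594,499.05.
The quoted forward undervalues SGD, so borrow SGD, convert to TRY at spot, deposit the TRY at 1.04%, and buy SGD forward at 22.1465 to cover the loan.
Arbitrage profit = |160,975,969.33 − 162,594,499.05| = TRY 1,618,530.

TRY 1,618,530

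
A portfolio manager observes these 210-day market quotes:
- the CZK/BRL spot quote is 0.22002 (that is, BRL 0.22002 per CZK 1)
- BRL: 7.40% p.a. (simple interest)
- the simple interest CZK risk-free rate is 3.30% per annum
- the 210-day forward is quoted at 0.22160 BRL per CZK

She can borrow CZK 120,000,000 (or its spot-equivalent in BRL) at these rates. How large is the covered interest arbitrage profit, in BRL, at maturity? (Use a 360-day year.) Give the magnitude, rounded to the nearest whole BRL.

BRL 438,208

T = 210/360 years.
Route A — deposit CZK, sell forward: 120,000,000 × 1.019250 × 0.22160 = BRL 27,103,896.00.
Route B — convert at spot, deposit BRL: 120,000,000 × 0.22002 × 1.0431666667 = BRL 27,542,103.60.
The quoted forward undervalues CZK, so borrow CZK, convert to BRL at spot, deposit the BRL at 7.40%, and buy CZK forward at 0.22160 to cover the loan.
The gap between the two covered legs is BRL 438,208.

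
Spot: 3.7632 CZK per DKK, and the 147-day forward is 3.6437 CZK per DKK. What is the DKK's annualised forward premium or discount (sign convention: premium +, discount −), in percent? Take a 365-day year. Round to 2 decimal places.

T = 147/365 years.
Period premium: (3.6437 − 3.7632)/3.7632 = -0.0317549.
Per annum: -0.0317549 / (147/365) = -0.078847 = -7.88%.

-7.88%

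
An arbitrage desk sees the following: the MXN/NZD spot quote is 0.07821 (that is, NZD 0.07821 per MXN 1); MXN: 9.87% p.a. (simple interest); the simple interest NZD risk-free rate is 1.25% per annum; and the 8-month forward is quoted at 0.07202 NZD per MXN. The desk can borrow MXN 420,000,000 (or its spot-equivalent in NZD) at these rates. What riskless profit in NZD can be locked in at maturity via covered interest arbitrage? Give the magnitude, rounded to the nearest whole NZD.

T = 8/12 years.
Keep in MXN, deliver into the forward: 420,000,000·1.065800·0.07202 = NZD 32,238,744.72.
Swap to NZD now, deposit: 420,000,000·0.07821·1.0083333333 = NZD 33,121,935.00.
The quoted forward undervalues MXN, so borrow MXN, convert to NZD at spot, deposit the NZD at 1.25%, and buy MXN forward at 0.07202 to cover the loan.
Arbitrage profit = |32,238,744.72 − 33,121,935.00| = NZD 883,190.

NZD 883,190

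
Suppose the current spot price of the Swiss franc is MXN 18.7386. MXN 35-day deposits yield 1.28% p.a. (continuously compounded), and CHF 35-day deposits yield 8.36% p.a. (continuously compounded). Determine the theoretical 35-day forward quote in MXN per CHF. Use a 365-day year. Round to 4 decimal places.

18.6118

T = 35/365 years.
MXN accumulates by e^(0.0128×35/365) = 1.00122815.
Growth of 1 CHF over T: e^(0.0836×35/365) = 1.00804866.
CIP: F = S · (grow MXN)/(grow CHF) = 18.7386 × 1.00122815/1.00804866 = 18.611814 MXN per CHF.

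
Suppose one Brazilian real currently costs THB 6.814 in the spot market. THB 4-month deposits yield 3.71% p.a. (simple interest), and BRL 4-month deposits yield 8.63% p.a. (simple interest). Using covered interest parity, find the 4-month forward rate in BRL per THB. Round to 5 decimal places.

T = 4/12 years.
THB accumulates by 1 + 0.0371×4/12 = 1.0123667.
BRL growth factor: 1 + 0.0863×4/12 = 1.0287667.
So F = 6.814 × 1.0123667 / 1.0287667 = 6.705375 (THB/BRL).
Quoted the other way: 1/6.705375 = 0.14913 BRL per THB.

0.14913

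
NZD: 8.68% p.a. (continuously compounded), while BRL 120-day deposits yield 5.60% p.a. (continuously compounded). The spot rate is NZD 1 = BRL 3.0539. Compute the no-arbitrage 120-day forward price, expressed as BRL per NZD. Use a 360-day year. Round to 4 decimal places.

3.0227

T = 120/360 years.
Growth of 1 BRL over T: e^(0.0560×120/360) = 1.018842.
NZD accumulates by e^(0.0868×120/360) = 1.029356.
CIP: F = S · (grow BRL)/(grow NZD) = 3.0539 × 1.018842/1.029356 = 3.022707 BRL per NZD.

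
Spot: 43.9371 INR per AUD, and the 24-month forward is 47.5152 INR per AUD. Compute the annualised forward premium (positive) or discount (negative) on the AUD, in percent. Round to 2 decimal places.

+4.07%

T = 2 years.
(F − S)/S = (47.5152 − 43.9371)/43.9371 = 0.0814369.
Annualise by dividing by T: 0.0814369 / 2 = 0.040718 → 4.07%.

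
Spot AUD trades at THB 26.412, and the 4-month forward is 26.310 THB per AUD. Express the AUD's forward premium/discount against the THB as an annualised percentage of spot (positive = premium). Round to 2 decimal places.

T = 4/12 years.
Period premium: (26.310 − 26.412)/26.412 = -0.0038619.
Per annum: -0.0038619 / (4/12) = -0.011586 = -1.16%.

-1.16%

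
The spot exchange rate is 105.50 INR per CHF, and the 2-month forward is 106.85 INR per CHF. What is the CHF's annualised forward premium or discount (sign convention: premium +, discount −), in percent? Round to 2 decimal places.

T = 2/12 years.
(F − S)/S = (106.85 − 105.5)/105.5 = 0.0127962.
Per annum: 0.0127962 / (2/12) = 0.076777 = 7.68%.

+7.68%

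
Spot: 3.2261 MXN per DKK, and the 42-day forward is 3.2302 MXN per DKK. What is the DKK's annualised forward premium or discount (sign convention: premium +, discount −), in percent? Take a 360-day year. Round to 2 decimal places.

+1.09%

T = 42/360 years.
(F − S)/S = (3.2302 − 3.2261)/3.2261 = 0.0012709.
Per annum: 0.0012709 / (42/360) = 0.010893 = 1.09%.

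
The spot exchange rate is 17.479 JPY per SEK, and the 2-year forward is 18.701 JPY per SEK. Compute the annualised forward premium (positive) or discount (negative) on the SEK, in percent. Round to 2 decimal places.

T = 2 years.
SEK trades forward at +6.99125% vs spot over the period.
×(1/T) gives 3.50% p.a.

+3.50%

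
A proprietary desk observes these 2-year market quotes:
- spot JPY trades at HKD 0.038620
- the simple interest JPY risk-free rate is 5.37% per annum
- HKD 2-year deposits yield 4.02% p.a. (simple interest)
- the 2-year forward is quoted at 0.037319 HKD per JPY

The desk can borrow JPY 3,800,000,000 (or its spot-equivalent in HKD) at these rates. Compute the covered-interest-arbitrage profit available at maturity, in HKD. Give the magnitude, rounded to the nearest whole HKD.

HKD 1,512,352

T = 2 years.
Route A — deposit JPY, sell forward: 3,800,000,000 × 1.107400 × 0.037319 = HKD 157,042,830.28.
Route B — convert at spot, deposit HKD: 3,800,000,000 × 0.038620 × 1.080400 = HKD 158,555,182.40.
The quoted forward undervalues JPY, so borrow JPY, convert to HKD at spot, deposit the HKD at 4.02%, and buy JPY forward at 0.037319 to cover the loan.
Profit = 158,555,182.40 − 157,042,830.28 = HKD 1,512,352.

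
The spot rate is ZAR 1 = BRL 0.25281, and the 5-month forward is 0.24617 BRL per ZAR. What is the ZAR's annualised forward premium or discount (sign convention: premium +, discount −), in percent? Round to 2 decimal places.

-6.30%

T = 5/12 years.
Period premium: (0.24617 − 0.25281)/0.25281 = -0.0262648.
×(1/T) gives -6.30% p.a.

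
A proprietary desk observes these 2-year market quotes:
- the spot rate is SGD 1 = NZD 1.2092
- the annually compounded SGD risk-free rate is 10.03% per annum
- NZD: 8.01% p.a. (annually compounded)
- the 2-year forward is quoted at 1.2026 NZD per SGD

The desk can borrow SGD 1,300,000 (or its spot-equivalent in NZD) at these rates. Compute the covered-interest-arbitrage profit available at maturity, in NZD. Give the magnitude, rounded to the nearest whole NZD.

T = 2 years.
Invest the SGD and cover forward: 1,300,000 × 1.21066009 × 1.2026 = NZD 1,892,721.77.
Convert at spot and invest in NZD: 1,300,000 × 1.2092 × 1.16661601 = NZD 1,833,873.70.
The quoted forward overvalues SGD, so borrow NZD, buy SGD at spot, deposit the SGD at 10.03%, and sell the proceeds forward at 1.2026.
Arbitrage profit = |1,892,721.77 − 1,833,873.70| = NZD 58,848.

NZD 58,848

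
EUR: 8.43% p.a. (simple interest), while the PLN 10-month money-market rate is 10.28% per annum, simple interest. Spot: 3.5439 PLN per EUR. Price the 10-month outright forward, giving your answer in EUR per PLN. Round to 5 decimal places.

T = 10/12 years.
PLN accumulates by 1 + 0.1028×10/12 = 1.0856667.
EUR accumulates by 1 + 0.0843×10/12 = 1.070250.
So F = 3.5439 × 1.0856667 / 1.070250 = 3.594949 (PLN/EUR).
Invert for EUR per PLN: 1 / 3.594949 = 0.27817.

0.27817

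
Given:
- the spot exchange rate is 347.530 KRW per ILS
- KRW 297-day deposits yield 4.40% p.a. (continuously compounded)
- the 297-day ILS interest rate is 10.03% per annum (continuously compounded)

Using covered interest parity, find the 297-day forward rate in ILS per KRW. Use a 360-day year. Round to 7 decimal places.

T = 297/360 years.
KRW growth factor: e^(0.0440×297/360) = 1.0369669.
Growth of 1 ILS over T: e^(0.1003×297/360) = 1.0862675.
So F = 347.53 × 1.0369669 / 1.0862675 = 331.7572 (KRW/ILS).
Quoted the other way: 1/331.7572 = 0.0030143 ILS per KRW.

0.0030143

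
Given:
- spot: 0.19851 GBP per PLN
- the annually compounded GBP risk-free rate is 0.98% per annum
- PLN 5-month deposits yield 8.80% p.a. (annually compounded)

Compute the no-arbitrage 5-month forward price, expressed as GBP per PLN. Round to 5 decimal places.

0.19244

T = 5/12 years.
GBP accumulates by (1 + 0.0098)^(5/12) = 1.0040717.
PLN accumulates by (1 + 0.0880)^(5/12) = 1.0357669.
Forward (GBP per PLN) = 0.19851 × 1.0040717 / 1.0357669 = 0.1924355.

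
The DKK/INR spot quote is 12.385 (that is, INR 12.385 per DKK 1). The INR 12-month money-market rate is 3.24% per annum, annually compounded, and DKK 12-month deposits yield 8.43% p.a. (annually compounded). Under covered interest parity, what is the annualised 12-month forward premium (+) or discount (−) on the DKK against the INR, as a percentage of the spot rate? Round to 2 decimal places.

T = 1 year.
F = S · g_INR/g_DKK = 12.385 × 1.032400/1.084300 = 11.792192.
Annualised premium = (F − S)/S × (1/T) = (11.792192 − 12.385)/12.385 ÷ 1 = -4.79%.

-4.79%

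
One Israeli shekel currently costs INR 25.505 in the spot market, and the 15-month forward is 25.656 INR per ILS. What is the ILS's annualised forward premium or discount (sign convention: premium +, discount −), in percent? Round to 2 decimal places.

T = 15/12 years.
(F − S)/S = (25.656 − 25.505)/25.505 = 0.0059204.
Per annum: 0.0059204 / (15/12) = 0.004736 = 0.47%.

+0.47%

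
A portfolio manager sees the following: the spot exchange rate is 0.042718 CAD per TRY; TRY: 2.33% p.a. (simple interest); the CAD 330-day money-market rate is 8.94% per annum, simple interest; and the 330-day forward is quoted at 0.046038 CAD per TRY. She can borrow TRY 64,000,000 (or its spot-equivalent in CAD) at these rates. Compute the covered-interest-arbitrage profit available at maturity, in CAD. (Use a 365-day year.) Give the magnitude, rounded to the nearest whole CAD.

CAD 53,571

T = 330/365 years.
Invest the TRY and cover forward: 64,000,000 × 1.021065753 × 0.046038 = CAD 3,008,500.81.
Convert at spot and invest in CAD: 64,000,000 × 0.042718 × 1.080827397 = CAD 2,954,930.22.
The quoted forward overvalues TRY, so borrow CAD, buy TRY at spot, deposit the TRY at 2.33%, and sell the proceeds forward at 0.046038.
Arbitrage profit = |3,008,500.81 − 2,954,930.22| = CAD 53,571.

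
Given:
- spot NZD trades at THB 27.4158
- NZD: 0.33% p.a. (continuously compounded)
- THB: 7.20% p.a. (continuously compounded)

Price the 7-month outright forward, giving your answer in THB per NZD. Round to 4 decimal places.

28.5368

T = 7/12 years.
Growth of 1 THB over T: e^(0.0720×7/12) = 1.04289448.
Growth of 1 NZD over T: e^(0.0033×7/12) = 1.00192685.
CIP: F = S · (grow THB)/(grow NZD) = 27.4158 × 1.04289448/1.00192685 = 28.536800 THB per NZD.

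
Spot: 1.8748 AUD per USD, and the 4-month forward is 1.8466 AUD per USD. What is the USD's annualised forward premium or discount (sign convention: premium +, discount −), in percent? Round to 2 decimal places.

T = 4/12 years.
(F − S)/S = (1.8466 − 1.8748)/1.8748 = -0.0150416.
Annualise by dividing by T: -0.0150416 / (4/12) = -0.045125 → -4.51%.

-4.51%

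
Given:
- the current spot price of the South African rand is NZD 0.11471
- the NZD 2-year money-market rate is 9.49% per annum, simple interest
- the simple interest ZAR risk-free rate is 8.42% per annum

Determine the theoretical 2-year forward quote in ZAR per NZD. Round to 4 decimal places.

T = 2 years.
Growth of 1 NZD over T: 1 + 0.0949×2 = 1.189800.
ZAR accumulates by 1 + 0.0842×2 = 1.168400.
So F = 0.11471 × 1.189800 / 1.168400 = 0.1168110 (NZD/ZAR).
Invert for ZAR per NZD: 1 / 0.1168110 = 8.5608.

8.5608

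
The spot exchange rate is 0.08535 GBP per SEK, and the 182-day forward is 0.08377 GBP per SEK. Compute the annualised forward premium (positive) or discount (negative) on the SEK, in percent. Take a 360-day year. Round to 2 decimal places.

T = 182/360 years.
Period premium: (0.08377 − 0.08535)/0.08535 = -0.0185120.
Per annum: -0.0185120 / (182/360) = -0.036617 = -3.66%.

-3.66%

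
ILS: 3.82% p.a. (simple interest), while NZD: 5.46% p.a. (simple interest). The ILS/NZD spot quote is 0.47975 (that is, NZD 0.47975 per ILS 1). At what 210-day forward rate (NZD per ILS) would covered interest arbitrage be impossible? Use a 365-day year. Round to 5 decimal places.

T = 210/365 years.
NZD growth factor: 1 + 0.0546×210/365 = 1.0314137.
ILS accumulates by 1 + 0.0382×210/365 = 1.0219781.
Forward (NZD per ILS) = 0.47975 × 1.0314137 / 1.0219781 = 0.4841794.

0.48418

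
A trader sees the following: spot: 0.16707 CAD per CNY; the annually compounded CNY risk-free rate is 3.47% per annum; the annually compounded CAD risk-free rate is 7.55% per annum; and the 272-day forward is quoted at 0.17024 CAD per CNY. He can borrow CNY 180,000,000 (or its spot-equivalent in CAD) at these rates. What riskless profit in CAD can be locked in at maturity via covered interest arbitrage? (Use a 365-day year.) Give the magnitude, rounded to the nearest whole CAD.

CAD 316,656

T = 272/365 years.
Invest the CNY and cover forward: 180,000,000 × 1.0257459447 × 0.17024 = CAD 31,432,138.13.
Convert at spot and invest in CAD: 180,000,000 × 0.16707 × 1.0557382444 = CAD 31,748,793.93.
The quoted forward undervalues CNY, so borrow CNY, convert to CAD at spot, deposit the CAD at 7.55%, and buy CNY forward at 0.17024 to cover the loan.
The gap between the two covered legs is CAD 316,656.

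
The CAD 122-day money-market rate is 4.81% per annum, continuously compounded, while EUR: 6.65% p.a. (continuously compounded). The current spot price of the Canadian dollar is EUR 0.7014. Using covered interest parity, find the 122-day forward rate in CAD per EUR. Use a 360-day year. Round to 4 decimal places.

1.4169

T = 122/360 years.
EUR growth factor: e^(0.0665×122/360) = 1.022792.
Growth of 1 CAD over T: e^(0.0481×122/360) = 1.0164341.
CIP: F = S · (grow EUR)/(grow CAD) = 0.7014 × 1.022792/1.0164341 = 0.7057873 EUR per CAD.
Invert for CAD per EUR: 1 / 0.7057873 = 1.4169.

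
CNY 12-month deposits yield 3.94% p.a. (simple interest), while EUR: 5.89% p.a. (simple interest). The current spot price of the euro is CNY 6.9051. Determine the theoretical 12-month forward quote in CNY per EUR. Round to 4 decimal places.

T = 1 year.
CNY growth factor: 1 + 0.0394×1 = 1.039400.
Growth of 1 EUR over T: 1 + 0.0589×1 = 1.058900.
Forward (CNY per EUR) = 6.9051 × 1.039400 / 1.058900 = 6.777940.

6.7779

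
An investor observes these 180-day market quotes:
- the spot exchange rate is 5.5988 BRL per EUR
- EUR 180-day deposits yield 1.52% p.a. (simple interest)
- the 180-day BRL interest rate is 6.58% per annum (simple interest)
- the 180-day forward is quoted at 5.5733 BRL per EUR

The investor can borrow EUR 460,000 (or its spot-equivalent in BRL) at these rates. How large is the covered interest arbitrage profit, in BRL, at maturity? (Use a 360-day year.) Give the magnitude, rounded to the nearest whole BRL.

BRL 76,978

T = 180/360 years.
Keep in EUR, deliver into the forward: 460,000·1.007600·5.5733 = BRL 2,583,202.26.
Swap to BRL now, deposit: 460,000·5.5988·1.032900 = BRL 2,660,180.24.
The quoted forward undervalues EUR, so borrow EUR, convert to BRL at spot, deposit the BRL at 6.58%, and buy EUR forward at 5.5733 to cover the loan.
The gap between the two covered legs is BRL 76,978.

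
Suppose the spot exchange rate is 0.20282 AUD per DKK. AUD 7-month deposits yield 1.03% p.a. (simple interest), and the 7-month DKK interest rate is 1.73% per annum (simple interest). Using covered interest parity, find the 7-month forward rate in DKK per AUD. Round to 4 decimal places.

T = 7/12 years.
AUD accumulates by 1 + 0.0103×7/12 = 1.0060083.
DKK growth factor: 1 + 0.0173×7/12 = 1.0100917.
CIP: F = S · (grow AUD)/(grow DKK) = 0.20282 × 1.0060083/1.0100917 = 0.2020001 AUD per DKK.
Invert for DKK per AUD: 1 / 0.2020001 = 4.9505.

4.9505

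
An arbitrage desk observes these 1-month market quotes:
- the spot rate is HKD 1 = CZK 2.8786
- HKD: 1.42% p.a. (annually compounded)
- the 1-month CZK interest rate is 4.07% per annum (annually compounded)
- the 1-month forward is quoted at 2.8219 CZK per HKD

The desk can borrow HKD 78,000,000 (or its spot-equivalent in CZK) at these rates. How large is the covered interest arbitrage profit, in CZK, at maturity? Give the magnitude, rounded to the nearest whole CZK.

CZK 4,911,505

T = 1/12 years.
Invest the HKD and cover forward: 78,000,000 × 1.00117570096 × 2.8219 = CZK 220,366,981.42.
Convert at spot and invest in CZK: 78,000,000 × 2.8786 × 1.0033299958 = CZK 225,278,486.62.
The quoted forward undervalues HKD, so borrow HKD, convert to CZK at spot, deposit the CZK at 4.07%, and buy HKD forward at 2.8219 to cover the loan.
Arbitrage profit = |220,366,981.42 − 225,278,486.62| = CZK 4,911,505.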